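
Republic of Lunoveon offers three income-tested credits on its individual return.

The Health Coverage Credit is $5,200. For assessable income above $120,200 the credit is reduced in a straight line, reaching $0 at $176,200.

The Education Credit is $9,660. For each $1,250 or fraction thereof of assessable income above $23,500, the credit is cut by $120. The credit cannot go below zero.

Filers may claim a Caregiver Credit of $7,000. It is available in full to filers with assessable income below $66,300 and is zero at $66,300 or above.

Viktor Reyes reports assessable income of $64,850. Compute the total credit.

Health Coverage Credit: $64,850 is at or below the $120,200 threshold, so the full $5,200 applies.
Education Credit: income exceeds $23,500 by $41,350, which is 34 full-or-partial $1,250 increments; reduction = 34 × $120 = $4,080, leaving $5,580.
Caregiver Credit: $64,850 is below the $66,300 cutoff, so the full $7,000 applies.
Total: $5,200 + $5,580 + $7,000 = $17,780.

$17,780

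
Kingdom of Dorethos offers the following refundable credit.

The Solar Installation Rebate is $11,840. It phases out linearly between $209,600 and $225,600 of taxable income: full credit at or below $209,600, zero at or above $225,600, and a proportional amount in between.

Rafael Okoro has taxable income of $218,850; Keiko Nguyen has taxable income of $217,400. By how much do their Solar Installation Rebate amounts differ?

$1,073

Rafael ($218,850): Solar Installation Rebate: $218,850 is $9,250 into a $16,000 phase-out range, leaving 6,750/16,000 of the credit: $11,840 × 6,750/16,000 = $4,995.
Keiko ($217,400): Solar Installation Rebate: $217,400 is $7,800 into a $16,000 phase-out range, leaving 8,200/16,000 of the credit: $11,840 × 8,200/16,000 = $6,068.
Difference: |$4,995 − $6,068| = $1,073.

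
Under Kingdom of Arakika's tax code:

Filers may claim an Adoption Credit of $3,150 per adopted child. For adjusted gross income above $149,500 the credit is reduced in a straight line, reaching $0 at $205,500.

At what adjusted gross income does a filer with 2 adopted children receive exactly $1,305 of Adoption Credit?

Full credit = 2 × $3,150 = $6,300.
$1,305 is 1,305/6,300 of the full $6,300, so 4,995/6,300 of the $56,000 range has been used: income = $149,500 + $56,000 × 4,995/6,300 = $193,900.

$193,900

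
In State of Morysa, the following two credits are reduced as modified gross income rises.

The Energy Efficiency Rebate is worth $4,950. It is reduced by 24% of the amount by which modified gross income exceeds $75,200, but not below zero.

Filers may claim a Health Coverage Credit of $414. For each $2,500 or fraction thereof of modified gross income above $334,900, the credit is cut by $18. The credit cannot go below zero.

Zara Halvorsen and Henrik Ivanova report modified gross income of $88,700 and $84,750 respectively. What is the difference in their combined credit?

Zara ($88,700): Energy Efficiency Rebate: 24% of the $13,500 excess over $75,200 is $3,240; credit = $4,950 − $3,240 = $1,710. Health Coverage Credit: $88,700 is at or below the $334,900 threshold, so the full $414 applies. total $1,710 + $414 = $2,124
Henrik ($84,750): Energy Efficiency Rebate: 24% of the $9,550 excess over $75,200 is $2,292; credit = $4,950 − $2,292 = $2,658. Health Coverage Credit: $84,750 is at or below the $334,900 threshold, so the full $414 applies. total $2,658 + $414 = $3,072
Difference: |$2,124 − $3,072| = $948.

$948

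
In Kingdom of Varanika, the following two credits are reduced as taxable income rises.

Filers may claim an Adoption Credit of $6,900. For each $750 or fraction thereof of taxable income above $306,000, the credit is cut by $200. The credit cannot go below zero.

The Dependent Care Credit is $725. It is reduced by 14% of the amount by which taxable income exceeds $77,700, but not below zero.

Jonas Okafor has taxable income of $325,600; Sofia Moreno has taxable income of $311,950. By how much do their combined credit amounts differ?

$3,800

Jonas ($325,600): Adoption Credit: income exceeds $306,000 by $19,600, which is 27 full-or-partial $750 increments; reduction = 27 × $200 = $5,400, leaving $1,500. Dependent Care Credit: 14% of the $247,900 excess over $77,700 is $34,706 ≥ base, so the credit is $0. total $1,500 + $0 = $1,500
Sofia ($311,950): Adoption Credit: income exceeds $306,000 by $5,950, which is 8 full-or-partial $750 increments; reduction = 8 × $200 = $1,600, leaving $5,300. Dependent Care Credit: 14% of the $234,250 excess over $77,700 is $32,795 ≥ base, so the credit is $0. total $5,300 + $0 = $5,300
Difference: |$1,500 − $5,300| = $3,800.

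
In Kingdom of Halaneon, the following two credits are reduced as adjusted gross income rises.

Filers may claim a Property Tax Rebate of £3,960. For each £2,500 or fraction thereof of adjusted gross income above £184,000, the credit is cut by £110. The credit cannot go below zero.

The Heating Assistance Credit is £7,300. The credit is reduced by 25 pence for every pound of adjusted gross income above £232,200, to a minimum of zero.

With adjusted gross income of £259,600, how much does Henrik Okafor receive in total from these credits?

Property Tax Rebate: income exceeds £184,000 by £75,600, which is 31 full-or-partial £2,500 increments; reduction = 31 × £110 = £3,410, leaving £550.
Heating Assistance Credit: 25% of the £27,400 excess over £232,200 is £6,850; credit = £7,300 − £6,850 = £450.
Total: £550 + £450 = £1,000.

£1,000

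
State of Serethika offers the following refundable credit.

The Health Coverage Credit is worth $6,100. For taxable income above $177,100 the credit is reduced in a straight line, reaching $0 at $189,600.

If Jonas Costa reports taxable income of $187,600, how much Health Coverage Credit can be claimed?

$976

Health Coverage Credit: $187,600 is $10,500 into a $12,500 phase-out range, leaving 2,000/12,500 of the credit: $6,100 × 2,000/12,500 = $976.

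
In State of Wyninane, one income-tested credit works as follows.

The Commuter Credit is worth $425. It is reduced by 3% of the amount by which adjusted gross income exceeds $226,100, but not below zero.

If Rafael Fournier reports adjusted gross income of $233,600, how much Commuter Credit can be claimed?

Commuter Credit: 3% of the $7,500 excess over $226,100 is $225; credit = $425 − $225 = $200.

$200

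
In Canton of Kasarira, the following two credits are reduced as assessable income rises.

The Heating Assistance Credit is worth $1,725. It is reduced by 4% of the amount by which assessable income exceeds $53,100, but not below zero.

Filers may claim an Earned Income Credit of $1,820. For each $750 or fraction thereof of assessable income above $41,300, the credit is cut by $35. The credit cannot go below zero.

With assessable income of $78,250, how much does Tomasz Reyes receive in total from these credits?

$789

Heating Assistance Credit: 4% of the $25,150 excess over $53,100 is $1,006; credit = $1,725 − $1,006 = $719.
Earned Income Credit: income exceeds $41,300 by $36,950, which is 50 full-or-partial $750 increments; reduction = 50 × $35 = $1,750, leaving $70.
Total: $719 + $70 = $789.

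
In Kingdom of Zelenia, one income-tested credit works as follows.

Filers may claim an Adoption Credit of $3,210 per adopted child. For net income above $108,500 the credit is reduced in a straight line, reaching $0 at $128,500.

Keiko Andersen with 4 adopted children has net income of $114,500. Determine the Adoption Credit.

Adoption Credit: base = 4 × $3,210 = $12,840. $114,500 is $6,000 into a $20,000 phase-out range, leaving 14,000/20,000 of the credit: $12,840 × 14,000/20,000 = $8,988.

$8,988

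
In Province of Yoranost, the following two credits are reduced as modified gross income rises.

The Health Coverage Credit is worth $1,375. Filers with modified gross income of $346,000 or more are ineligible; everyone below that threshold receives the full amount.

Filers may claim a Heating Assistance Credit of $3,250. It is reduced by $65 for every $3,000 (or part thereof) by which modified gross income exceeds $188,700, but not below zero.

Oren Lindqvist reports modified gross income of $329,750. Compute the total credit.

Health Coverage Credit: $329,750 is below the $346,000 cutoff, so the full $1,375 applies.
Heating Assistance Credit: income exceeds $188,700 by $141,050, which is 48 full-or-partial $3,000 increments; reduction = 48 × $65 = $3,120, leaving $130.
Total: $1,375 + $130 = $1,505.

$1,505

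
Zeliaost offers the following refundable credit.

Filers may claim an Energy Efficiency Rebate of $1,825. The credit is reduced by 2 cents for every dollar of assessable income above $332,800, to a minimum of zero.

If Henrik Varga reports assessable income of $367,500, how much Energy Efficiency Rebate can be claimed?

$1,131

Energy Efficiency Rebate: 2% of the $34,700 excess over $332,800 is $694; credit = $1,825 − $694 = $1,131.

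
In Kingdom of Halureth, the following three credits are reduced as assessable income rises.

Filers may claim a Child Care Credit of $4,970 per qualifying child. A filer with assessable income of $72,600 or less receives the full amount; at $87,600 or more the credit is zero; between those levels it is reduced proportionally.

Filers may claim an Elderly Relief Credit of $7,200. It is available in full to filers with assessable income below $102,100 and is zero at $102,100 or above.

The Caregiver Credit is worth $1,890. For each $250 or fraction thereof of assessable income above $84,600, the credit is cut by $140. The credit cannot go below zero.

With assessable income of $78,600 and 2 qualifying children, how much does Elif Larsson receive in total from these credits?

Child Care Credit: base = 2 × $4,970 = $9,940. $78,600 is $6,000 into a $15,000 phase-out range, leaving 9,000/15,000 of the credit: $9,940 × 9,000/15,000 = $5,964.
Elderly Relief Credit: $78,600 is below the $102,100 cutoff, so the full $7,200 applies.
Caregiver Credit: $78,600 is at or below the $84,600 threshold, so the full $1,890 applies.
Total: $5,964 + $7,200 + $1,890 = $15,054.

$15,054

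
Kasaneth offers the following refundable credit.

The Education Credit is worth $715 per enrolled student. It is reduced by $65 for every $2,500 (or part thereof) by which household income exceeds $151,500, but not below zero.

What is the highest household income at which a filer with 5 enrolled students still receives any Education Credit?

$286,500

Full credit = 5 × $715 = $3,575.
After 54 increments the reduction is 54 × $65 = $3,510, leaving $65; one more increment wipes it out. Increment 54 ends at excess 54 × $2,500 = $135,000, so the highest qualifying income is $151,500 + $135,000 = $286,500.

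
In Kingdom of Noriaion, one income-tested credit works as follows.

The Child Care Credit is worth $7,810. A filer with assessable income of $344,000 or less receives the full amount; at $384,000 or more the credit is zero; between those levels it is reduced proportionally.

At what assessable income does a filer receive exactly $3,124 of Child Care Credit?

$3,124 is 3,124/7,810 of the full $7,810, so 4,686/7,810 of the $40,000 range has been used: income = $344,000 + $40,000 × 4,686/7,810 = $368,000.

$368,000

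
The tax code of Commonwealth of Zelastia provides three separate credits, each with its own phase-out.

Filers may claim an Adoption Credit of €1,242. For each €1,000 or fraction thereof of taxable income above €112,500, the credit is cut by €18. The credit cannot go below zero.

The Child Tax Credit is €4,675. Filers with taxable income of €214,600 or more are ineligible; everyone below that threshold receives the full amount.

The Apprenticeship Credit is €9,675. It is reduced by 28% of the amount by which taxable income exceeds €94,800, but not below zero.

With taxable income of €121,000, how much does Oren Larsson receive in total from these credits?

Adoption Credit: income exceeds €112,500 by €8,500, which is 9 full-or-partial €1,000 increments; reduction = 9 × €18 = €162, leaving €1,080.
Child Tax Credit: €121,000 is below the €214,600 cutoff, so the full €4,675 applies.
Apprenticeship Credit: 28% of the €26,200 excess over €94,800 is €7,336; credit = €9,675 − €7,336 = €2,339.
Total: €1,080 + €4,675 + €2,339 = €8,094.

€8,094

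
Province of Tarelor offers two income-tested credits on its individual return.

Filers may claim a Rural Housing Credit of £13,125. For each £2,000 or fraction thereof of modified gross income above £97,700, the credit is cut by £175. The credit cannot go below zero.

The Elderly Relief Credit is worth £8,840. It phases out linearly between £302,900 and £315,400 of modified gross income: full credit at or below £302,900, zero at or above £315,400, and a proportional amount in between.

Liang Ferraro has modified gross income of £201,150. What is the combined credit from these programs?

£12,865

Rural Housing Credit: income exceeds £97,700 by £103,450, which is 52 full-or-partial £2,000 increments; reduction = 52 × £175 = £9,100, leaving £4,025.
Elderly Relief Credit: £201,150 is at or below the £302,900 threshold, so the full £8,840 applies.
Total: £4,025 + £8,840 = £12,865.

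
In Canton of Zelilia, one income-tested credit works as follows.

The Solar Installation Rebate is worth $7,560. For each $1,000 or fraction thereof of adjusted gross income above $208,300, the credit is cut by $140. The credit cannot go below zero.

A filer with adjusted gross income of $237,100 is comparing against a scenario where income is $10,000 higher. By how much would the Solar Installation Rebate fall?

$1,400

At $237,100 — income exceeds $208,300 by $28,800, which is 29 full-or-partial $1,000 increments; reduction = 29 × $140 = $4,060, leaving $3,500.
At $247,100 — income exceeds $208,300 by $38,800, which is 39 full-or-partial $1,000 increments; reduction = 39 × $140 = $5,460, leaving $2,100.
Lost: $3,500 − $2,100 = $1,400.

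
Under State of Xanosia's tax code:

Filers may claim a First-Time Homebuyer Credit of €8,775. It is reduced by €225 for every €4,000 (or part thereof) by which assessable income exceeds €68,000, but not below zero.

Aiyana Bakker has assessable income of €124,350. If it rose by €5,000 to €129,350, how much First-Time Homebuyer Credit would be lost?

At €124,350 — income exceeds €68,000 by €56,350, which is 15 full-or-partial €4,000 increments; reduction = 15 × €225 = €3,375, leaving €5,400.
At €129,350 — income exceeds €68,000 by €61,350, which is 16 full-or-partial €4,000 increments; reduction = 16 × €225 = €3,600, leaving €5,175.
Lost: €5,400 − €5,175 = €225.

€225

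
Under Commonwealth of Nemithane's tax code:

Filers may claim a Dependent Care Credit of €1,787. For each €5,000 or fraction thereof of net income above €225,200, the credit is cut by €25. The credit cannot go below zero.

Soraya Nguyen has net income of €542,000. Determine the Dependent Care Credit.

Dependent Care Credit: income exceeds €225,200 by €316,800, which is 64 full-or-partial €5,000 increments; reduction = 64 × €25 = €1,600, leaving €187.

€187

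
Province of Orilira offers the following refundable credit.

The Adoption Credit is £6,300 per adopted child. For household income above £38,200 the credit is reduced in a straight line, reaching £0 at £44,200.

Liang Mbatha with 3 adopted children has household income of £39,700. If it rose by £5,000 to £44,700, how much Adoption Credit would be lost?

£14,175

At £39,700 — base = 3 × £6,300 = £18,900. £39,700 is £1,500 into a £6,000 phase-out range, leaving 4,500/6,000 of the credit: £18,900 × 4,500/6,000 = £14,175.
At £44,700 — base = 3 × £6,300 = £18,900. £44,700 is at or above £44,200, so the credit is £0.
Lost: £14,175 − £0 = £14,175.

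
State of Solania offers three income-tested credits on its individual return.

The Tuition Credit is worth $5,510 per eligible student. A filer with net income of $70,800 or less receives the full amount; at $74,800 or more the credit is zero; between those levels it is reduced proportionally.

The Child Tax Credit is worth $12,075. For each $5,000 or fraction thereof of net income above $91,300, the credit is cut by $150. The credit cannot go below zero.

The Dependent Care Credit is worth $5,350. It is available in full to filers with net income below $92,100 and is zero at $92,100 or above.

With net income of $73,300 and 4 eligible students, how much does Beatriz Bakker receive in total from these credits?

$25,690

Tuition Credit: base = 4 × $5,510 = $22,040. $73,300 is $2,500 into a $4,000 phase-out range, leaving 1,500/4,000 of the credit: $22,040 × 1,500/4,000 = $8,265.
Child Tax Credit: $73,300 is at or below the $91,300 threshold, so the full $12,075 applies.
Dependent Care Credit: $73,300 is below the $92,100 cutoff, so the full $5,350 applies.
Total: $8,265 + $12,075 + $5,350 = $25,690.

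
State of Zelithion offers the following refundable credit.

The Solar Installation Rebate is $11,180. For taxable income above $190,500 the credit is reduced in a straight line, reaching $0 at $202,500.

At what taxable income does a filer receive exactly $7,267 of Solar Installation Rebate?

$7,267 is 7,267/11,180 of the full $11,180, so 3,913/11,180 of the $12,000 range has been used: income = $190,500 + $12,000 × 3,913/11,180 = $194,700.

$194,700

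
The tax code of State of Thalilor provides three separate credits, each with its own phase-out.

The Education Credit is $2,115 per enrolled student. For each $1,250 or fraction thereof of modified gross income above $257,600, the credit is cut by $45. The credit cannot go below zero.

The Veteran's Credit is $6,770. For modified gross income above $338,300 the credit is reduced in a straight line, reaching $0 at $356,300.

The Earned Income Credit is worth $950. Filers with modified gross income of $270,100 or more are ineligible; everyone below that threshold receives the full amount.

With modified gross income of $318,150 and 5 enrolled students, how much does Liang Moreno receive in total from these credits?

Education Credit: base = 5 × $2,115 = $10,575. income exceeds $257,600 by $60,550, which is 49 full-or-partial $1,250 increments; reduction = 49 × $45 = $2,205, leaving $8,370.
Veteran's Credit: $318,150 is at or below the $338,300 threshold, so the full $6,770 applies.
Earned Income Credit: $318,150 meets or exceeds the $270,100 cutoff, so the credit is $0.
Total: $8,370 + $6,770 + $0 = $15,140.

$15,140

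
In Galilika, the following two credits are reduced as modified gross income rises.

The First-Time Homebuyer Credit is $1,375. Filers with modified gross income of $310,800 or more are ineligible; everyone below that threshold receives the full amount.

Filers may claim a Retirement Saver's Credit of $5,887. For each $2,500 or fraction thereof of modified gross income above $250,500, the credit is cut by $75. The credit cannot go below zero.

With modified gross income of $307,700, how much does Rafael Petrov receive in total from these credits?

First-Time Homebuyer Credit: $307,700 is below the $310,800 cutoff, so the full $1,375 applies.
Retirement Saver's Credit: income exceeds $250,500 by $57,200, which is 23 full-or-partial $2,500 increments; reduction = 23 × $75 = $1,725, leaving $4,162.
Total: $1,375 + $4,162 = $5,537.

$5,537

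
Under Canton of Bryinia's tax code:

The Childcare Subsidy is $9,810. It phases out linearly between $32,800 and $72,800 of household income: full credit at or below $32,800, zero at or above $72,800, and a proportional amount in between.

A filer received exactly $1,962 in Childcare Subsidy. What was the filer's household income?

$1,962 is 1,962/9,810 of the full $9,810, so 7,848/9,810 of the $40,000 range has been used: income = $32,800 + $40,000 × 7,848/9,810 = $64,800.

$64,800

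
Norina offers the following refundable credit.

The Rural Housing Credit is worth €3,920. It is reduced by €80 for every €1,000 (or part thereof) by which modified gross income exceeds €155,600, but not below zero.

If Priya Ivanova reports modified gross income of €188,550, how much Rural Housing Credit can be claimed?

Rural Housing Credit: income exceeds €155,600 by €32,950, which is 33 full-or-partial €1,000 increments; reduction = 33 × €80 = €2,640, leaving €1,280.

€1,280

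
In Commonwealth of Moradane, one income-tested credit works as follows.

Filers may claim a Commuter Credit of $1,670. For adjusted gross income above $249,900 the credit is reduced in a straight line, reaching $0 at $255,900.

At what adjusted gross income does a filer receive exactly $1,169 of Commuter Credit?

$1,169 is 1,169/1,670 of the full $1,670, so 501/1,670 of the $6,000 range has been used: income = $249,900 + $6,000 × 501/1,670 = $251,700.

$251,700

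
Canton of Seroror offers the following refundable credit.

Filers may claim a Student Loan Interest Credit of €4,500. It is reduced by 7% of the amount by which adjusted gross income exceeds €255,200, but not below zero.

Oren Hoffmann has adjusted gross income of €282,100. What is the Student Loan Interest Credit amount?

€2,617

Student Loan Interest Credit: 7% of the €26,900 excess over €255,200 is €1,883; credit = €4,500 − €1,883 = €2,617.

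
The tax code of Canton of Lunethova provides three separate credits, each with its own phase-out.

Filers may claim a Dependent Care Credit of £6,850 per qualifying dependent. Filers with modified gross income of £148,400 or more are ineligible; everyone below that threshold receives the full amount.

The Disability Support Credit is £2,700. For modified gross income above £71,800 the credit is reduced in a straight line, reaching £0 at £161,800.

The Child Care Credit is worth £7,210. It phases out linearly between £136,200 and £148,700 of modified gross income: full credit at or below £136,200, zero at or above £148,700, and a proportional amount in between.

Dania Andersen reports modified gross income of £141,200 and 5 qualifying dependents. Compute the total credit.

Dependent Care Credit: base = 5 × £6,850 = £34,250. £141,200 is below the £148,400 cutoff, so the full £34,250 applies.
Disability Support Credit: £141,200 is £69,400 into a £90,000 phase-out range, leaving 20,600/90,000 of the credit: £2,700 × 20,600/90,000 = £618.
Child Care Credit: £141,200 is £5,000 into a £12,500 phase-out range, leaving 7,500/12,500 of the credit: £7,210 × 7,500/12,500 = £4,326.
Total: £34,250 + £618 + £4,326 = £39,194.

£39,194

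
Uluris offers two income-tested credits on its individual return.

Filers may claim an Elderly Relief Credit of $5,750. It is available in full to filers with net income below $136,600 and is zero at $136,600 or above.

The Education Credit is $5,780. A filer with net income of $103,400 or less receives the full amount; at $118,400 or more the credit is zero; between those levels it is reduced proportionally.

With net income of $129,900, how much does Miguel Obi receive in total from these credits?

$5,750

Elderly Relief Credit: $129,900 is below the $136,600 cutoff, so the full $5,750 applies.
Education Credit: $129,900 is at or above $118,400, so the credit is $0.
Total: $5,750 + $0 = $5,750.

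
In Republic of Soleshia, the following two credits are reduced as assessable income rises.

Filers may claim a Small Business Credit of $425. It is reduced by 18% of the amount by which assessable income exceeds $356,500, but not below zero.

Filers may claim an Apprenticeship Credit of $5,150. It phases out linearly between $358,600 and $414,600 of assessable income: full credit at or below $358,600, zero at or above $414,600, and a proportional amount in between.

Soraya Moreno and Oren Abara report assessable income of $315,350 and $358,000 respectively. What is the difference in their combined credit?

$270

Soraya ($315,350): Small Business Credit: $315,350 is at or below the $356,500 threshold, so the full $425 applies. Apprenticeship Credit: $315,350 is at or below the $358,600 threshold, so the full $5,150 applies. total $425 + $5,150 = $5,575
Oren ($358,000): Small Business Credit: 18% of the $1,500 excess over $356,500 is $270; credit = $425 − $270 = $155. Apprenticeship Credit: $358,000 is at or below the $358,600 threshold, so the full $5,150 applies. total $155 + $5,150 = $5,305
Difference: |$5,575 − $5,305| = $270.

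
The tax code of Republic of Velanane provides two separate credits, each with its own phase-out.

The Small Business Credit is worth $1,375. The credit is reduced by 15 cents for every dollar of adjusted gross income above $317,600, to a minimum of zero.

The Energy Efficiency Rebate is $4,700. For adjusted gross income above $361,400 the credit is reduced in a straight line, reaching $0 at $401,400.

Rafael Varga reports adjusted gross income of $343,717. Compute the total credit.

$4,700

Small Business Credit: 15% of the $26,117 excess over $317,600 is $3,917.55 ≥ base, so the credit is $0.
Energy Efficiency Rebate: $343,717 is at or below the $361,400 threshold, so the full $4,700 applies.
Total: $0 + $4,700 = $4,700.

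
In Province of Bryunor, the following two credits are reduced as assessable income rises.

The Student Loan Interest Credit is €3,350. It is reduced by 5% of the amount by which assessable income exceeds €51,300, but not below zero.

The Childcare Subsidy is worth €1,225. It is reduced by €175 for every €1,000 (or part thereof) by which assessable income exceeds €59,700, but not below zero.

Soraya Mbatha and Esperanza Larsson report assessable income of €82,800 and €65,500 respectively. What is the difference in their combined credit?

Soraya (€82,800): Student Loan Interest Credit: 5% of the €31,500 excess over €51,300 is €1,575; credit = €3,350 − €1,575 = €1,775. Childcare Subsidy: income exceeds €59,700 by €23,100 → 24 increments × €175 = €4,200 ≥ base, so the credit is €0. total €1,775 + €0 = €1,775
Esperanza (€65,500): Student Loan Interest Credit: 5% of the €14,200 excess over €51,300 is €710; credit = €3,350 − €710 = €2,640. Childcare Subsidy: income exceeds €59,700 by €5,800, which is 6 full-or-partial €1,000 increments; reduction = 6 × €175 = €1,050, leaving €175. total €2,640 + €175 = €2,815
Difference: |€1,775 − €2,815| = €1,040.

€1,040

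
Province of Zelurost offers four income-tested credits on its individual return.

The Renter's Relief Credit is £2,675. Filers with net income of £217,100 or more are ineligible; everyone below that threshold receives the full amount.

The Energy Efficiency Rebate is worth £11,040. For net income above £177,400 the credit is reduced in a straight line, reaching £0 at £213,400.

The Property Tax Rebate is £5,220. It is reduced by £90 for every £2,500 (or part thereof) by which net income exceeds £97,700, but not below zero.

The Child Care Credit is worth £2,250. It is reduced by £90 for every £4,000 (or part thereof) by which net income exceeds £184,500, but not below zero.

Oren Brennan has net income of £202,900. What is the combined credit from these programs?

£9,045

Renter's Relief Credit: £202,900 is below the £217,100 cutoff, so the full £2,675 applies.
Energy Efficiency Rebate: £202,900 is £25,500 into a £36,000 phase-out range, leaving 10,500/36,000 of the credit: £11,040 × 10,500/36,000 = £3,220.
Property Tax Rebate: income exceeds £97,700 by £105,200, which is 43 full-or-partial £2,500 increments; reduction = 43 × £90 = £3,870, leaving £1,350.
Child Care Credit: income exceeds £184,500 by £18,400, which is 5 full-or-partial £4,000 increments; reduction = 5 × £90 = £450, leaving £1,800.
Total: £2,675 + £3,220 + £1,350 + £1,800 = £9,045.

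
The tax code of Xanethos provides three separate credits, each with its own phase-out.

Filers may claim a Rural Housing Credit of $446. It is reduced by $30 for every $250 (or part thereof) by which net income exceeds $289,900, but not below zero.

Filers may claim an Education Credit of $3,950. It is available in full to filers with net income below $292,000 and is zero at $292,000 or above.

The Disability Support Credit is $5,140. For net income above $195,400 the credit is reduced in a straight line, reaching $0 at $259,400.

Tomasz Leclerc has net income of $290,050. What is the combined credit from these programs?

$4,366

Rural Housing Credit: income exceeds $289,900 by $150, which is 1 full-or-partial $250 increment; reduction = 1 × $30 = $30, leaving $416.
Education Credit: $290,050 is below the $292,000 cutoff, so the full $3,950 applies.
Disability Support Credit: $290,050 is at or above $259,400, so the credit is $0.
Total: $416 + $3,950 + $0 = $4,366.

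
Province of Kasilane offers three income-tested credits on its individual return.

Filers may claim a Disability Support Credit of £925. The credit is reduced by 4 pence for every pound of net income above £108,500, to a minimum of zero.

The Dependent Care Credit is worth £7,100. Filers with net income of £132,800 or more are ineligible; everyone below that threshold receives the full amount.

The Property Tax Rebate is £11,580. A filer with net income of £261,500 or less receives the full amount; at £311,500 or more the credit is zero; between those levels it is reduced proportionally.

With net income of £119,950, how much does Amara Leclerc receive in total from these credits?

Disability Support Credit: 4% of the £11,450 excess over £108,500 is £458; credit = £925 − £458 = £467.
Dependent Care Credit: £119,950 is below the £132,800 cutoff, so the full £7,100 applies.
Property Tax Rebate: £119,950 is at or below the £261,500 threshold, so the full £11,580 applies.
Total: £467 + £7,100 + £11,580 = £19,147.

£19,147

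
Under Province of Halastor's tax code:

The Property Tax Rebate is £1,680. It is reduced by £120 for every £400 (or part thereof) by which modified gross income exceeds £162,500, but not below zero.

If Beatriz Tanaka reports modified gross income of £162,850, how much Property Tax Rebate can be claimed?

£1,560

Property Tax Rebate: income exceeds £162,500 by £350, which is 1 full-or-partial £400 increment; reduction = 1 × £120 = £120, leaving £1,560.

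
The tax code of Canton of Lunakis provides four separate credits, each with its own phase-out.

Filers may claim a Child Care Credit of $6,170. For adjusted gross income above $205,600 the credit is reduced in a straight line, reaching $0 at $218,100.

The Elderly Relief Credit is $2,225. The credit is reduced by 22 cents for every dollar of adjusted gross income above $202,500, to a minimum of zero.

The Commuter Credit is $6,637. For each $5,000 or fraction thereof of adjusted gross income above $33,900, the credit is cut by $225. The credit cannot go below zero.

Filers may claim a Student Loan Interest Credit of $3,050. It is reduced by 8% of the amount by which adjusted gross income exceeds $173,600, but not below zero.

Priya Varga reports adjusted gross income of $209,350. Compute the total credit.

Child Care Credit: $209,350 is $3,750 into a $12,500 phase-out range, leaving 8,750/12,500 of the credit: $6,170 × 8,750/12,500 = $4,319.
Elderly Relief Credit: 22% of the $6,850 excess over $202,500 is $1,507; credit = $2,225 − $1,507 = $718.
Commuter Credit: income exceeds $33,900 by $175,450 → 36 increments × $225 = $8,100 ≥ base, so the credit is $0.
Student Loan Interest Credit: 8% of the $35,750 excess over $173,600 is $2,860; credit = $3,050 − $2,860 = $190.
Total: $4,319 + $718 + $0 + $190 = $5,227.

$5,227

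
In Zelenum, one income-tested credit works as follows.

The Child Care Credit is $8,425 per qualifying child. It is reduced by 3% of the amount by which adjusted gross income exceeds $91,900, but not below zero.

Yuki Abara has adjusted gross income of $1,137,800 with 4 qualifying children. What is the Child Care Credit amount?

$2,323

Child Care Credit: base = 4 × $8,425 = $33,700. 3% of the $1,045,900 excess over $91,900 is $31,377; credit = $33,700 − $31,377 = $2,323.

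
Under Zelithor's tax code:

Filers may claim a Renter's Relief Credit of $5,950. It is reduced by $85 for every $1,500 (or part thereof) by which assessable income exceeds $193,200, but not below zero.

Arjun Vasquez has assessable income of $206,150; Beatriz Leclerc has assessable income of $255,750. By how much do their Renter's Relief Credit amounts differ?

$2,805

Arjun ($206,150): Renter's Relief Credit: income exceeds $193,200 by $12,950, which is 9 full-or-partial $1,500 increments; reduction = 9 × $85 = $765, leaving $5,185.
Beatriz ($255,750): Renter's Relief Credit: income exceeds $193,200 by $62,550, which is 42 full-or-partial $1,500 increments; reduction = 42 × $85 = $3,570, leaving $2,380.
Difference: |$5,185 − $2,380| = $2,805.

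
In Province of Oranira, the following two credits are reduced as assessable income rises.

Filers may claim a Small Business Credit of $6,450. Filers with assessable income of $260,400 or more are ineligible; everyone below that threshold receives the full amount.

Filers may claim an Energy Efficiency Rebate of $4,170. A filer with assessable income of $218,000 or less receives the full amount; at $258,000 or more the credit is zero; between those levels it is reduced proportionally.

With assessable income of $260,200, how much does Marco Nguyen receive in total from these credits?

$6,450

Small Business Credit: $260,200 is below the $260,400 cutoff, so the full $6,450 applies.
Energy Efficiency Rebate: $260,200 is at or above $258,000, so the credit is $0.
Total: $6,450 + $0 = $6,450.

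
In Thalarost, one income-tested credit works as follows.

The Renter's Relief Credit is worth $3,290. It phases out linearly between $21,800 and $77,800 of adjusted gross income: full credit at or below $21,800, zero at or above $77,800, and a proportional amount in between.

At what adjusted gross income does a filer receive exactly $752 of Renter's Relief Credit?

$65,000

$752 is 752/3,290 of the full $3,290, so 2,538/3,290 of the $56,000 range has been used: income = $21,800 + $56,000 × 2,538/3,290 = $65,000.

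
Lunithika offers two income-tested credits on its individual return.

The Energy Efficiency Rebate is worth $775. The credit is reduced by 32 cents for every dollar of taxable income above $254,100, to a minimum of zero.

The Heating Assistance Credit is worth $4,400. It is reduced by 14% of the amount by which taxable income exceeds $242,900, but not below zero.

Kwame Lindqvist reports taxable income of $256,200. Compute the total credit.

Energy Efficiency Rebate: 32% of the $2,100 excess over $254,100 is $672; credit = $775 − $672 = $103.
Heating Assistance Credit: 14% of the $13,300 excess over $242,900 is $1,862; credit = $4,400 − $1,862 = $2,538.
Total: $103 + $2,538 = $2,641.

$2,641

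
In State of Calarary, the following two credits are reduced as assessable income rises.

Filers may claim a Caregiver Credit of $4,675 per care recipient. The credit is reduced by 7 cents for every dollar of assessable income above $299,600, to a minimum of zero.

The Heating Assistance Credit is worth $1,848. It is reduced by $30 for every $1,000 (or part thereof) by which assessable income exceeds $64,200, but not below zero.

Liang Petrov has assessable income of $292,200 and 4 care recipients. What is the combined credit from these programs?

$18,700

Caregiver Credit: base = 4 × $4,675 = $18,700. $292,200 is at or below the $299,600 threshold, so the full $18,700 applies.
Heating Assistance Credit: income exceeds $64,200 by $228,000 → 228 increments × $30 = $6,840 ≥ base, so the credit is $0.
Total: $18,700 + $0 = $18,700.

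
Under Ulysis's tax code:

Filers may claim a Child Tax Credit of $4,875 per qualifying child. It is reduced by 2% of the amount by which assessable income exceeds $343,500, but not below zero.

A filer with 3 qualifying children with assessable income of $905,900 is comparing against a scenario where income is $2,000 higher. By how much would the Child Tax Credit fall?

$40

At $905,900 — base = 3 × $4,875 = $14,625. 2% of the $562,400 excess over $343,500 is $11,248; credit = $14,625 − $11,248 = $3,377.
At $907,900 — base = 3 × $4,875 = $14,625. 2% of the $564,400 excess over $343,500 is $11,288; credit = $14,625 − $11,288 = $3,337.
Lost: $3,377 − $3,337 = $40.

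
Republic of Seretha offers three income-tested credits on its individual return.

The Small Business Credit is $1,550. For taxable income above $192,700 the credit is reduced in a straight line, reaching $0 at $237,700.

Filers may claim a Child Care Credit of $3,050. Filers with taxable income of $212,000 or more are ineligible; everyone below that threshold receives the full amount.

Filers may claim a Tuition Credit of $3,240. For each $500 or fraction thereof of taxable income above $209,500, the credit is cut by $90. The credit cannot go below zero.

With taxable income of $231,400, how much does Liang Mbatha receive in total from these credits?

Small Business Credit: $231,400 is $38,700 into a $45,000 phase-out range, leaving 6,300/45,000 of the credit: $1,550 × 6,300/45,000 = $217.
Child Care Credit: $231,400 meets or exceeds the $212,000 cutoff, so the credit is $0.
Tuition Credit: income exceeds $209,500 by $21,900 → 44 increments × $90 = $3,960 ≥ base, so the credit is $0.
Total: $217 + $0 + $0 = $217.

$217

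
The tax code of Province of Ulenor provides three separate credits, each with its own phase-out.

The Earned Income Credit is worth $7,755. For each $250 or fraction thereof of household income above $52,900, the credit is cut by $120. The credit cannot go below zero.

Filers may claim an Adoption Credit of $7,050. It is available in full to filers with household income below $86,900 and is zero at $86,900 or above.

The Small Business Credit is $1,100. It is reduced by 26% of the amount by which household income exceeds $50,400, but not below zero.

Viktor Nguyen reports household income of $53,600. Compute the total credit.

Earned Income Credit: income exceeds $52,900 by $700, which is 3 full-or-partial $250 increments; reduction = 3 × $120 = $360, leaving $7,395.
Adoption Credit: $53,600 is below the $86,900 cutoff, so the full $7,050 applies.
Small Business Credit: 26% of the $3,200 excess over $50,400 is $832; credit = $1,100 − $832 = $268.
Total: $7,395 + $7,050 + $268 = $14,713.

$14,713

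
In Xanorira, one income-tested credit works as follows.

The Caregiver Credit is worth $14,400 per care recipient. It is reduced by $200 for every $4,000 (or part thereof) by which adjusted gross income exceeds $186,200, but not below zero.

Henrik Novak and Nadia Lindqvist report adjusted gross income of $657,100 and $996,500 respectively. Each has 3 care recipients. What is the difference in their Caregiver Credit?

Henrik ($657,100): Caregiver Credit: base = 3 × $14,400 = $43,200. income exceeds $186,200 by $470,900, which is 118 full-or-partial $4,000 increments; reduction = 118 × $200 = $23,600, leaving $19,600.
Nadia ($996,500): Caregiver Credit: base = 3 × $14,400 = $43,200. income exceeds $186,200 by $810,300, which is 203 full-or-partial $4,000 increments; reduction = 203 × $200 = $40,600, leaving $2,600.
Difference: |$19,600 − $2,600| = $17,000.

$17,000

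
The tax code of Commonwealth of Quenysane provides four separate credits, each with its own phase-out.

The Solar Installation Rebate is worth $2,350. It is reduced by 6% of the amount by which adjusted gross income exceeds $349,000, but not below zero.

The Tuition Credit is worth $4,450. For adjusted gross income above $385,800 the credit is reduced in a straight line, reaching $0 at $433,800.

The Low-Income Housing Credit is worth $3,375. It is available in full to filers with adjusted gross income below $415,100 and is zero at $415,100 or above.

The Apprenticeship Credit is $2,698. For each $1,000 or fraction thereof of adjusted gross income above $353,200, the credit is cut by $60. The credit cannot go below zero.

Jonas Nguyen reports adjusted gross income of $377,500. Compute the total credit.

$9,663

Solar Installation Rebate: 6% of the $28,500 excess over $349,000 is $1,710; credit = $2,350 − $1,710 = $640.
Tuition Credit: $377,500 is at or below the $385,800 threshold, so the full $4,450 applies.
Low-Income Housing Credit: $377,500 is below the $415,100 cutoff, so the full $3,375 applies.
Apprenticeship Credit: income exceeds $353,200 by $24,300, which is 25 full-or-partial $1,000 increments; reduction = 25 × $60 = $1,500, leaving $1,198.
Total: $640 + $4,450 + $3,375 + $1,198 = $9,663.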